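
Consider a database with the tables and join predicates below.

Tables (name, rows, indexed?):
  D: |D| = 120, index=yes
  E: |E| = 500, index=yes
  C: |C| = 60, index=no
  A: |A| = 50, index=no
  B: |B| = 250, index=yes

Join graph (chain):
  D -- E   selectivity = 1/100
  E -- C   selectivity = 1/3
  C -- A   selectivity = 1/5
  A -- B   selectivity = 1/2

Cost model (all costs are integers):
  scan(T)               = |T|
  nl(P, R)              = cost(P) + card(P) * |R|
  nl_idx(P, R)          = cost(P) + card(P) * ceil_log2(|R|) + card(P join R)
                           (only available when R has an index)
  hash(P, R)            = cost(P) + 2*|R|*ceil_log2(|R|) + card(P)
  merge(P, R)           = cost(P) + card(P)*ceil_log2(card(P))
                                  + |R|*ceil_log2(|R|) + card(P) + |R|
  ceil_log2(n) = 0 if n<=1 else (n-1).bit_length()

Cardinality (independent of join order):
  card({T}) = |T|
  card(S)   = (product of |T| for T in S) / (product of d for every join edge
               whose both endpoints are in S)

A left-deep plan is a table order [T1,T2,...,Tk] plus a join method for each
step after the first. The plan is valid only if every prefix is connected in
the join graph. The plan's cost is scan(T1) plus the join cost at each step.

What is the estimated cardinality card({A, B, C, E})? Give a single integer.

12500000

Tables in S: A(50), B(250), C(60), E(500)
Edges inside S: E-C(d=3), C-A(d=5), A-B(d=2)
numerator = 50 * 250 * 60 * 500 = 375000000
denominator = 3 * 5 * 2 = 30
card(S) = 375000000 / 30 = 12500000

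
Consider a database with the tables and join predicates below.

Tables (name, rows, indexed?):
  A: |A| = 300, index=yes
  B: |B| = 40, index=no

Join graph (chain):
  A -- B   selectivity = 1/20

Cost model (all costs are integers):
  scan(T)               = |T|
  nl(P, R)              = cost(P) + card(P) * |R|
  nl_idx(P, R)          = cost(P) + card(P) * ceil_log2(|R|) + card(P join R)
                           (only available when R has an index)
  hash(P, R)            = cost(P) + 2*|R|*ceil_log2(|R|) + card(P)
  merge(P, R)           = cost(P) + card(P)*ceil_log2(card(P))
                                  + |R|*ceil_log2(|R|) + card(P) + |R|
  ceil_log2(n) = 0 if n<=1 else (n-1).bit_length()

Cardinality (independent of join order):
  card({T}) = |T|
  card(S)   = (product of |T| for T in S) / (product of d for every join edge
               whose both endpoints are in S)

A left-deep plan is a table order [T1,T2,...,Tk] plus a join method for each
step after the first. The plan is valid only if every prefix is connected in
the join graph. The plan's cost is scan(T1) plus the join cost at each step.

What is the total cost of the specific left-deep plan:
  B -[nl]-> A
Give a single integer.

step 1: scan B: cost=40, card=40
step 2: join A via nl
    card(P join A) = 40*300/(20) = 600
    cost = 40 + 40*300 = 12040

12040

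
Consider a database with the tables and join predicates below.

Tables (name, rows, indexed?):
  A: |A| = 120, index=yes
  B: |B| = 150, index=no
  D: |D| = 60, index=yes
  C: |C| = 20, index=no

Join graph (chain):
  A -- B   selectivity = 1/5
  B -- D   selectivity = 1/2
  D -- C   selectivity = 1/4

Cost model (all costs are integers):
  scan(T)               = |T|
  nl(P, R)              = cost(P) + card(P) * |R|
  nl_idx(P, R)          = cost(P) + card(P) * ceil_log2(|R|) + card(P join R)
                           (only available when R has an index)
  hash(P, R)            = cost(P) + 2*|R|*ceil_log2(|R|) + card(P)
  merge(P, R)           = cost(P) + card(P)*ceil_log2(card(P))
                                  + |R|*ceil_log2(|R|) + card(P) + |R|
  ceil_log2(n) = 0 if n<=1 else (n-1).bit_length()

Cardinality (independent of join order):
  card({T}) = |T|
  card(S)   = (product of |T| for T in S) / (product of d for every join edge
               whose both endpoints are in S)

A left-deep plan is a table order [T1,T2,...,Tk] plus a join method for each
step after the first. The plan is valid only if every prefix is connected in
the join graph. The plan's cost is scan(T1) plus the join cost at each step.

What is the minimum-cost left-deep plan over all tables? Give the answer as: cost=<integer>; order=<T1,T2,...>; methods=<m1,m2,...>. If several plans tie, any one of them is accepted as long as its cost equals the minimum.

Selinger DP (subsets sized 1..n):
  {A}: scan cost=120, card=120
  {B}: scan cost=150, card=150
  {D}: scan cost=60, card=60
  {C}: scan cost=20, card=20
  {AB}: card=3600; try (A,hash)→1980, (B,merge)→2430, (A,merge)→2460, (B,hash)→2640, (A,nl_idx)→4800, (B,nl)→18120 …(+1); best=1980 via (A,hash)
  {BD}: card=4500; try (D,hash)→1020, (B,merge)→1830, (D,merge)→1920, (B,hash)→2520, (D,nl_idx)→5550, (B,nl)→9060 …(+1); best=1020 via (D,hash)
  {CD}: card=300; try (C,hash)→320, (D,nl_idx)→440, (D,merge)→560, (C,merge)→600, (D,hash)→760, (D,nl)→1220 …(+1); best=320 via (C,hash)
  {ABD}: card=108000; try (D,hash)→6300, (A,hash)→7200, (D,merge)→49200, (A,merge)→64980, (D,nl_idx)→131580, (A,nl_idx)→140520 …(+2); best=6300 via (D,hash)
  {BCD}: card=22500; try (B,hash)→3020, (B,merge)→4670, (C,hash)→5720, (B,nl)→45320, (C,merge)→64140, (C,nl)→91020; best=3020 via (B,hash)
  {ABCD}: card=540000; try (A,hash)→27200, (C,hash)→114500, (A,merge)→363980, (A,nl_idx)→700520, (C,merge)→1950420, (C,nl)→2166300 …(+1); best=27200 via (A,hash)

cost=27200; order=D,C,B,A; methods=hash,hash,hash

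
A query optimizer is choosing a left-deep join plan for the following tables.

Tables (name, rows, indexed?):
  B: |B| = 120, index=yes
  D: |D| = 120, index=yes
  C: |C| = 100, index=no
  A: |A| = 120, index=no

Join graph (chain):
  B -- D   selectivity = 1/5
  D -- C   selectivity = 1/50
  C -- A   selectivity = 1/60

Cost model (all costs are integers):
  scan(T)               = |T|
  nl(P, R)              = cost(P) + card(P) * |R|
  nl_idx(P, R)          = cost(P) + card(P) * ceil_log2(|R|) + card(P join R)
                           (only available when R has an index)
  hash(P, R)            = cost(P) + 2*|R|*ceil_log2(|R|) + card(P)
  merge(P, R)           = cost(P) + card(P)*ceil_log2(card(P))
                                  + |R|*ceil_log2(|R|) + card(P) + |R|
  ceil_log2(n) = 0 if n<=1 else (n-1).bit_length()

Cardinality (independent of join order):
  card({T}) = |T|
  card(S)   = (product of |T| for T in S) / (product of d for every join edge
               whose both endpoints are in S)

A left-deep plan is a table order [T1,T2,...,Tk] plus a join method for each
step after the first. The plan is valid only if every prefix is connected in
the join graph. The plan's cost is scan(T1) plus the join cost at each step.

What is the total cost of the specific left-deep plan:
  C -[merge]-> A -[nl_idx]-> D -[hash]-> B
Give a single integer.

step 1: scan C: cost=100, card=100
step 2: join A via merge
    card(P join A) = 100*120/(60) = 200
    cost = 100 + 100*7 + 120*7 + 100 + 120 = 1860
step 3: join D via nl_idx
    card(P join D) = 200*120/(50) = 480
    cost = 1860 + 200*7 + 480 = 3740
step 4: join B via hash
    card(P join B) = 480*120/(5) = 11520
    cost = 3740 + 2*120*7 + 480 = 5900

5900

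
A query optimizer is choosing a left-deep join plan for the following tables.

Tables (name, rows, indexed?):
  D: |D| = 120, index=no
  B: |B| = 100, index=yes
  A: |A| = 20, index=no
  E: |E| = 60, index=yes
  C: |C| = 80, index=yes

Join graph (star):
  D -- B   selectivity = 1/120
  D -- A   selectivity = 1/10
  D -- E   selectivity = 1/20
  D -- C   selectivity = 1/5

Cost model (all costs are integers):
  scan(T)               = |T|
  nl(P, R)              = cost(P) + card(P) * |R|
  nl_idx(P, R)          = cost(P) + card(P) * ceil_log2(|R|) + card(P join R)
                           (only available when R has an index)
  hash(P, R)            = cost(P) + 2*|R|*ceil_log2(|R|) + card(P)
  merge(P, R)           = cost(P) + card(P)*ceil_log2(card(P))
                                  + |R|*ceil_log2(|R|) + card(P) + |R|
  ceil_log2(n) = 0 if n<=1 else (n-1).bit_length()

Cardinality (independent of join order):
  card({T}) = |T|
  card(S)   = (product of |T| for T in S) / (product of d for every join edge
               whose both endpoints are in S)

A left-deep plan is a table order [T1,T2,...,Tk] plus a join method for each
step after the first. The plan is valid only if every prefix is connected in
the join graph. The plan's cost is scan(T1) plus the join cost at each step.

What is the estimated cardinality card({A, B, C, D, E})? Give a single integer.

Tables in S: A(20), B(100), C(80), D(120), E(60)
Edges inside S: D-B(d=120), D-A(d=10), D-E(d=20), D-C(d=5)
numerator = 20 * 100 * 80 * 120 * 60 = 1152000000
denominator = 120 * 10 * 20 * 5 = 120000
card(S) = 1152000000 / 120000 = 9600

9600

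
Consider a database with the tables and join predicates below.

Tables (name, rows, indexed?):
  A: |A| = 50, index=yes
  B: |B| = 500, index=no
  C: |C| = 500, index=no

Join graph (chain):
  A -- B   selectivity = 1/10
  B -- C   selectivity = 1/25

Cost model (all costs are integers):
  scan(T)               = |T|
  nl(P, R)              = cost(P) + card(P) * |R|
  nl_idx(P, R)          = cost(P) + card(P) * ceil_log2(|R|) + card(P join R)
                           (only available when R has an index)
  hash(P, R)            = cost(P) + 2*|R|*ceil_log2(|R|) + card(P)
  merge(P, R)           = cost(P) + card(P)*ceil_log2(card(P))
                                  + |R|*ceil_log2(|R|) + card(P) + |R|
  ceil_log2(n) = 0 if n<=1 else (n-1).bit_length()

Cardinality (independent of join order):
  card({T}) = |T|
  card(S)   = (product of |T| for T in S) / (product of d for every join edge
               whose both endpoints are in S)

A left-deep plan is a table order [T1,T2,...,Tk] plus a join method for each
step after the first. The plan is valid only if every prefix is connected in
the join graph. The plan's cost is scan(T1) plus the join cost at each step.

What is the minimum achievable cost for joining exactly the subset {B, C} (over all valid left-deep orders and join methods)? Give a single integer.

Selinger DP over subsets of {B,C}:
  {B}: scan cost=500, card=500
  {C}: scan cost=500, card=500
  {BC}: card=10000; try (C,hash)→10000, (B,hash)→10000, (C,merge)→10500, (B,merge)→10500, (C,nl)→250500, (B,nl)→250500; best=10000 via (C,hash)

10000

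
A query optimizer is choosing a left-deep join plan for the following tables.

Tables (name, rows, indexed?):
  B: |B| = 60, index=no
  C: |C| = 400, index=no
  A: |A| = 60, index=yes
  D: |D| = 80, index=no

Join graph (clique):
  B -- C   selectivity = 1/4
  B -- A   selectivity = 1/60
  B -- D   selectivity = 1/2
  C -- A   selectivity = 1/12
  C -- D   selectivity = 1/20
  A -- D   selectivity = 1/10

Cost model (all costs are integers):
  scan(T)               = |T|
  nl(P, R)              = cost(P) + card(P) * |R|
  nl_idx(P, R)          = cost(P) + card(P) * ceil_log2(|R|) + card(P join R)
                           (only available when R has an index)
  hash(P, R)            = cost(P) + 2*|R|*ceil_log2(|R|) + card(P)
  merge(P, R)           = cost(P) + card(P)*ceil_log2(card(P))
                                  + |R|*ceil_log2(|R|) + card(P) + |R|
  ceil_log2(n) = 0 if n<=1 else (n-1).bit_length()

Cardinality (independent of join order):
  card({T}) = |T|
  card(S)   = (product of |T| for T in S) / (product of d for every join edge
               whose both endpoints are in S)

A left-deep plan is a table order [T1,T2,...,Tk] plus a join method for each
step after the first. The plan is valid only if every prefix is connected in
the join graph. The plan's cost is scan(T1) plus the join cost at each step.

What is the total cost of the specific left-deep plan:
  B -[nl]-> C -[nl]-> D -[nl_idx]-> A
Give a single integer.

576160

step 1: scan B: cost=60, card=60
step 2: join C via nl
    card(P join C) = 60*400/(4) = 6000
    cost = 60 + 60*400 = 24060
step 3: join D via nl
    card(P join D) = 6000*80/(2*20) = 12000
    cost = 24060 + 6000*80 = 504060
step 4: join A via nl_idx
    card(P join A) = 12000*60/(60*12*10) = 100
    cost = 504060 + 12000*6 + 100 = 576160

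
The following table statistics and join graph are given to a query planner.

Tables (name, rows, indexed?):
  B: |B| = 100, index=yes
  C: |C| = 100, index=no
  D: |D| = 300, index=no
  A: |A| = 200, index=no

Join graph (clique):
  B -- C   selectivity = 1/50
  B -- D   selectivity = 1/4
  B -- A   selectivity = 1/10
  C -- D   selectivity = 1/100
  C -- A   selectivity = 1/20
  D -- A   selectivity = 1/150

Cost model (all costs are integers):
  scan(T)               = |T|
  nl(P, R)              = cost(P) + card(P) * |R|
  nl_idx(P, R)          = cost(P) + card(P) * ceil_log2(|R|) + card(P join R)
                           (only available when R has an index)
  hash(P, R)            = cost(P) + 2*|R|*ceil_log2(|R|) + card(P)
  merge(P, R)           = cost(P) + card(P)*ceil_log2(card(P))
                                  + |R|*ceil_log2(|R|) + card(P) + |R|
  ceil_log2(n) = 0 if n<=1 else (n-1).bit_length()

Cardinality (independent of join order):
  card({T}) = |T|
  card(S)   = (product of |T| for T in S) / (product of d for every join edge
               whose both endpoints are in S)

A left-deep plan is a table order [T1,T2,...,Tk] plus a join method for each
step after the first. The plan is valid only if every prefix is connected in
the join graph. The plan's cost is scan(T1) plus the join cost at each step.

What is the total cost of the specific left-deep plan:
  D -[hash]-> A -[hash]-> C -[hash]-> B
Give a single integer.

7020

step 1: scan D: cost=300, card=300
step 2: join A via hash
    card(P join A) = 300*200/(150) = 400
    cost = 300 + 2*200*8 + 300 = 3800
step 3: join C via hash
    card(P join C) = 400*100/(100*20) = 20
    cost = 3800 + 2*100*7 + 400 = 5600
step 4: join B via hash
    card(P join B) = 20*100/(50*4*10) = 1
    cost = 5600 + 2*100*7 + 20 = 7020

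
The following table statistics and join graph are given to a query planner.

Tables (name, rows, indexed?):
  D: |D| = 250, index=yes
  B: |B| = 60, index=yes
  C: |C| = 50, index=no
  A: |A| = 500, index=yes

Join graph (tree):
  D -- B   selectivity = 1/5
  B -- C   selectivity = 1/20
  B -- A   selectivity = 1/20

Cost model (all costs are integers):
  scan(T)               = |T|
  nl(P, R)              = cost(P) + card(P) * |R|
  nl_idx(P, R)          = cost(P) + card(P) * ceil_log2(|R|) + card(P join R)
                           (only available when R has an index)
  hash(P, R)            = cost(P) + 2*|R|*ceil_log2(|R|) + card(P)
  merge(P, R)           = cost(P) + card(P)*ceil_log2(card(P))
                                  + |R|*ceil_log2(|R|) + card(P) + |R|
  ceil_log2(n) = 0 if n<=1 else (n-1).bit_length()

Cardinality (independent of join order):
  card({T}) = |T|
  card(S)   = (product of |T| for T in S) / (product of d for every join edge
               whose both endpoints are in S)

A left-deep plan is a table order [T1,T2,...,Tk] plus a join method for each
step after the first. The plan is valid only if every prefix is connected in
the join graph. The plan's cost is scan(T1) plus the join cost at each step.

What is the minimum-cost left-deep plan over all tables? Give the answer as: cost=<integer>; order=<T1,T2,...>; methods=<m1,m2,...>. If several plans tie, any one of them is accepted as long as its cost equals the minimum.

cost=11570; order=A,B,C,D; methods=hash,hash,hash

Selinger DP (subsets sized 1..n):
  {D}: scan cost=250, card=250
  {B}: scan cost=60, card=60
  {C}: scan cost=50, card=50
  {A}: scan cost=500, card=500
  {BD}: card=3000; try (B,hash)→1220, (D,merge)→2730, (B,merge)→2920, (D,nl_idx)→3540, (D,hash)→4120, (B,nl_idx)→4750 …(+2); best=1220 via (B,hash)
  {BC}: card=150; try (B,nl_idx)→500, (C,hash)→720, (B,hash)→820, (B,merge)→820, (C,merge)→830, (B,nl)→3050 …(+1); best=500 via (B,nl_idx)
  {AB}: card=1500; try (B,hash)→1720, (A,nl_idx)→2100, (B,nl_idx)→5000, (A,merge)→5480, (B,merge)→5920, (A,hash)→9120 …(+2); best=1720 via (B,hash)
  {BCD}: card=7500; try (D,merge)→4100, (D,hash)→4650, (C,hash)→4820, (D,nl_idx)→9200, (D,nl)→38000, (C,merge)→40570 …(+1); best=4100 via (D,merge)
  {ABD}: card=75000; try (D,hash)→7220, (A,hash)→13220, (D,merge)→21970, (A,merge)→45220, (D,nl_idx)→88720, (A,nl_idx)→103220 …(+2); best=7220 via (D,hash)
  {ABC}: card=3750; try (C,hash)→3820, (A,nl_idx)→5600, (A,merge)→6850, (A,hash)→9650, (C,merge)→20070, (A,nl)→75500 …(+1); best=3820 via (C,hash)
  {ABCD}: card=187500; try (D,hash)→11570, (A,hash)→20600, (D,merge)→54820, (C,hash)→82820, (A,merge)→114100, (D,nl_idx)→221320 …(+5); best=11570 via (D,hash)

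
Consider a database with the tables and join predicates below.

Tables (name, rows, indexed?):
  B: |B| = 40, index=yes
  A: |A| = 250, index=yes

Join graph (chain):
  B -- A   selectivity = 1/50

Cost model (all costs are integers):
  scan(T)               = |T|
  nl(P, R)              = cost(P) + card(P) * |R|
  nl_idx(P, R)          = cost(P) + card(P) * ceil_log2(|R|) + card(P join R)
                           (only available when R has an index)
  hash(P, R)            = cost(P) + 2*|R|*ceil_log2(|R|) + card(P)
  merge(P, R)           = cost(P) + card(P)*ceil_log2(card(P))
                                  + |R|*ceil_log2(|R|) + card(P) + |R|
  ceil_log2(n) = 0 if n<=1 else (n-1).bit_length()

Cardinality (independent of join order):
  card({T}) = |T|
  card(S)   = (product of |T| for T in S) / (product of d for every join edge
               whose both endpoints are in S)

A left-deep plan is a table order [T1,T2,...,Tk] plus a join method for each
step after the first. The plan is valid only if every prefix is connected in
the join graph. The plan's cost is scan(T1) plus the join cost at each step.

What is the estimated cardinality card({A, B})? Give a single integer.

200

Tables in S: A(250), B(40)
Edges inside S: B-A(d=50)
numerator = 250 * 40 = 10000
denominator = 50 = 50
card(S) = 10000 / 50 = 200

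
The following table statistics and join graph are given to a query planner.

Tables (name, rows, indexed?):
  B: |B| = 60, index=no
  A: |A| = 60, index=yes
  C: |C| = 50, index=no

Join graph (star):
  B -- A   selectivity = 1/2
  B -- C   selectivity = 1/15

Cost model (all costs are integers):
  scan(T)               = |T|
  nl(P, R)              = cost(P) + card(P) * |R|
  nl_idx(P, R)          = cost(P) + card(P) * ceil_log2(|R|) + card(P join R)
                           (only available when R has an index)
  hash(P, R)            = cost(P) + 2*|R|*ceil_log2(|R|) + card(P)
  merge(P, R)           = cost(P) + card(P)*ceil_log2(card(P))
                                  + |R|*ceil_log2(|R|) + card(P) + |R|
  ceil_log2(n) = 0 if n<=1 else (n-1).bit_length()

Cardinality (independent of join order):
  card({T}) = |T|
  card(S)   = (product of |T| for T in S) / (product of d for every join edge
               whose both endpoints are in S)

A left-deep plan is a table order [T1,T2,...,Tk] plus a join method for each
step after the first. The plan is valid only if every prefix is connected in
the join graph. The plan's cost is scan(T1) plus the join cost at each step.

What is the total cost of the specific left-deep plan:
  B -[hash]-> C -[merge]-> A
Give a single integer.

2940

step 1: scan B: cost=60, card=60
step 2: join C via hash
    card(P join C) = 60*50/(15) = 200
    cost = 60 + 2*50*6 + 60 = 720
step 3: join A via merge
    card(P join A) = 200*60/(2) = 6000
    cost = 720 + 200*8 + 60*6 + 200 + 60 = 2940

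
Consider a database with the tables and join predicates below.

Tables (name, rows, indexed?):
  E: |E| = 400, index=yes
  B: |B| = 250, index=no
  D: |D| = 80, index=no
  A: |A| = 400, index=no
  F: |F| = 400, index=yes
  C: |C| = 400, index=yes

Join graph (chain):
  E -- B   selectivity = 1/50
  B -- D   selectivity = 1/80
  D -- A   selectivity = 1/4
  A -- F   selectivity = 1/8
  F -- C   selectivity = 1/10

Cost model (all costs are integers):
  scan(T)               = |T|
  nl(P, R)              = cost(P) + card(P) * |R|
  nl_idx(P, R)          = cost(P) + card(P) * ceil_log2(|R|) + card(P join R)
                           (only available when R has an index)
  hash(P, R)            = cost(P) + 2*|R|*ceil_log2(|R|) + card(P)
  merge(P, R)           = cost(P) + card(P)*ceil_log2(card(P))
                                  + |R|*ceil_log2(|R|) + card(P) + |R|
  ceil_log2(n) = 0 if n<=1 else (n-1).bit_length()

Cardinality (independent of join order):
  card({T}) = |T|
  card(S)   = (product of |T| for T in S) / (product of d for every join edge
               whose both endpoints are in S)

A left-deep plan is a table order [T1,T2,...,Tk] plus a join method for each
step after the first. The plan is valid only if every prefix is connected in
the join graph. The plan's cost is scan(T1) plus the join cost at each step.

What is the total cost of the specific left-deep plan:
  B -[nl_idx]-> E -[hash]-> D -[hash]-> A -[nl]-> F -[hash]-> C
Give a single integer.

step 1: scan B: cost=250, card=250
step 2: join E via nl_idx
    card(P join E) = 250*400/(50) = 2000
    cost = 250 + 250*9 + 2000 = 4500
step 3: join D via hash
    card(P join D) = 2000*80/(80) = 2000
    cost = 4500 + 2*80*7 + 2000 = 7620
step 4: join A via hash
    card(P join A) = 2000*400/(4) = 200000
    cost = 7620 + 2*400*9 + 2000 = 16820
step 5: join F via nl
    card(P join F) = 200000*400/(8) = 10000000
    cost = 16820 + 200000*400 = 80016820
step 6: join C via hash
    card(P join C) = 10000000*400/(10) = 400000000
    cost = 80016820 + 2*400*9 + 10000000 = 90024020

90024020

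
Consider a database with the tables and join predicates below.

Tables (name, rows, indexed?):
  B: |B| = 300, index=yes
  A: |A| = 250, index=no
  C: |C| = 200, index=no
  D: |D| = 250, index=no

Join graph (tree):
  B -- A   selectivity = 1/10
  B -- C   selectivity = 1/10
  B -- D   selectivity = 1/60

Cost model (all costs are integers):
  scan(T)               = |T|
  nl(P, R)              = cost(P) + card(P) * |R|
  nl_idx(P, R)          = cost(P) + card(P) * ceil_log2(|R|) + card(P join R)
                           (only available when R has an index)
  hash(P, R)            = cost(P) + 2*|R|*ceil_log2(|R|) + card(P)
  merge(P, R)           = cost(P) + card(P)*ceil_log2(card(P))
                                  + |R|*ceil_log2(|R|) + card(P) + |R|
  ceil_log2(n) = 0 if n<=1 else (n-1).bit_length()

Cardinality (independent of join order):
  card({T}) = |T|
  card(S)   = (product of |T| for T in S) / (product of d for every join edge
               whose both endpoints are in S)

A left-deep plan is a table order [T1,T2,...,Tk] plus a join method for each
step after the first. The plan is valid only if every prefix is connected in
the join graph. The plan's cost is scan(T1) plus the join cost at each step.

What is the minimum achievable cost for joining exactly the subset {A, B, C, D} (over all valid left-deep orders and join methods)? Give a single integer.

37200

Selinger DP over subsets of {A,B,C,D}:
  {B}: scan cost=300, card=300
  {A}: scan cost=250, card=250
  {C}: scan cost=200, card=200
  {D}: scan cost=250, card=250
  {AB}: card=7500; try (A,hash)→4600, (B,merge)→5500, (A,merge)→5550, (B,hash)→5900, (B,nl_idx)→10000, (B,nl)→75250 …(+1); best=4600 via (A,hash)
  {BC}: card=6000; try (C,hash)→3800, (B,merge)→5000, (C,merge)→5100, (B,hash)→5800, (B,nl_idx)→8000, (B,nl)→60200 …(+1); best=3800 via (C,hash)
  {BD}: card=1250; try (B,nl_idx)→3750, (D,hash)→4600, (B,merge)→5500, (D,merge)→5550, (B,hash)→5900, (B,nl)→75250 …(+1); best=3750 via (B,nl_idx)
  {ABC}: card=150000; try (A,hash)→13800, (C,hash)→15300, (A,merge)→90050, (C,merge)→111400, (A,nl)→1503800, (C,nl)→1504600; best=13800 via (A,hash)
  {ABD}: card=31250; try (A,hash)→9000, (D,hash)→16100, (A,merge)→21000, (D,merge)→111850, (A,nl)→316250, (D,nl)→1879600; best=9000 via (A,hash)
  {BCD}: card=25000; try (C,hash)→8200, (D,hash)→13800, (C,merge)→20550, (D,merge)→90050, (C,nl)→253750, (D,nl)→1503800; best=8200 via (C,hash)
  {ABCD}: card=625000; try (A,hash)→37200, (C,hash)→43450, (D,hash)→167800, (A,merge)→410450, (C,merge)→510800, (D,merge)→2866050 …(+3); best=37200 via (A,hash)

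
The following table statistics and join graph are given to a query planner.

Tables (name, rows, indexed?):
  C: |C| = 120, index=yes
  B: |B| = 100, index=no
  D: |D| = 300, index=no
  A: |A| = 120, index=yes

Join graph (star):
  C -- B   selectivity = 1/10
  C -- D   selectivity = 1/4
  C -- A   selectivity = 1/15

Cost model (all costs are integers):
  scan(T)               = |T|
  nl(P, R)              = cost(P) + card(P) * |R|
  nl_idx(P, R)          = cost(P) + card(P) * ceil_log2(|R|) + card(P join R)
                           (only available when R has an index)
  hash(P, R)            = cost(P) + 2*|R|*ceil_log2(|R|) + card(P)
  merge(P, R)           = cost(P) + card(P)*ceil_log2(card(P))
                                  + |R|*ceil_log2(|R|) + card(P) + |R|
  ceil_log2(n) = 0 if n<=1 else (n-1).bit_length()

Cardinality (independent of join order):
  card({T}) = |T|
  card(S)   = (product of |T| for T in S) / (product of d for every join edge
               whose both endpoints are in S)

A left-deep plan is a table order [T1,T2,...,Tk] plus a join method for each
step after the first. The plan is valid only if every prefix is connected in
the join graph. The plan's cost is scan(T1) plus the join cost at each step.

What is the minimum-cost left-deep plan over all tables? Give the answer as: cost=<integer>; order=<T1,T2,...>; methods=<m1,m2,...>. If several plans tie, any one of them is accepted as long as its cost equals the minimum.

cost=19280; order=A,C,B,D; methods=hash,hash,hash

Selinger DP (subsets sized 1..n):
  {C}: scan cost=120, card=120
  {B}: scan cost=100, card=100
  {D}: scan cost=300, card=300
  {A}: scan cost=120, card=120
  {BC}: card=1200; try (B,hash)→1640, (C,merge)→1860, (C,hash)→1880, (B,merge)→1880, (C,nl_idx)→2000, (C,nl)→12100 …(+1); best=1640 via (B,hash)
  {CD}: card=9000; try (C,hash)→2280, (D,merge)→4080, (C,merge)→4260, (D,hash)→5640, (C,nl_idx)→11400, (D,nl)→36120 …(+1); best=2280 via (C,hash)
  {AC}: card=960; try (C,hash)→1920, (C,nl_idx)→1920, (A,hash)→1920, (A,nl_idx)→1920, (C,merge)→2040, (A,merge)→2040 …(+2); best=1920 via (C,hash)
  {BCD}: card=90000; try (D,hash)→8240, (B,hash)→12680, (D,merge)→19040, (B,merge)→138080, (D,nl)→361640, (B,nl)→902280; best=8240 via (D,hash)
  {ABC}: card=9600; try (B,hash)→4280, (A,hash)→4520, (B,merge)→13280, (A,merge)→17000, (A,nl_idx)→19640, (B,nl)→97920 …(+1); best=4280 via (B,hash)
  {ACD}: card=72000; try (D,hash)→8280, (A,hash)→12960, (D,merge)→15480, (A,nl_idx)→137280, (A,merge)→138240, (D,nl)→289920 …(+1); best=8280 via (D,hash)
  {ABCD}: card=720000; try (D,hash)→19280, (B,hash)→81680, (A,hash)→99920, (D,merge)→151280, (B,merge)→1305080, (A,nl_idx)→1358240 …(+4); best=19280 via (D,hash)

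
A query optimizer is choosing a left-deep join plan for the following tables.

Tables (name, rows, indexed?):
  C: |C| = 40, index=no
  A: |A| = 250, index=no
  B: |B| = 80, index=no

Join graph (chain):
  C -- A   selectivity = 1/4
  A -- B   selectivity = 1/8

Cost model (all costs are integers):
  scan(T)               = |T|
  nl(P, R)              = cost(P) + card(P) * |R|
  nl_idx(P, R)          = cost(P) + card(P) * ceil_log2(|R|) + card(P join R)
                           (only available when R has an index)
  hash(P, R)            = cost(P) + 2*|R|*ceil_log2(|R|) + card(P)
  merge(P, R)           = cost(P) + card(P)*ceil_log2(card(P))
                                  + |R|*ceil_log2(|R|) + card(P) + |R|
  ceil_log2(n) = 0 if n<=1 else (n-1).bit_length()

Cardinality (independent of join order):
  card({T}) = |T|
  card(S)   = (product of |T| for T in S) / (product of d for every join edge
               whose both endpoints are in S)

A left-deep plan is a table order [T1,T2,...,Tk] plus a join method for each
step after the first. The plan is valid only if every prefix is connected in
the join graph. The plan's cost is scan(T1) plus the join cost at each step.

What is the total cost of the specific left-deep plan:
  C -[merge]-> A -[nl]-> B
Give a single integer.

202570

step 1: scan C: cost=40, card=40
step 2: join A via merge
    card(P join A) = 40*250/(4) = 2500
    cost = 40 + 40*6 + 250*8 + 40 + 250 = 2570
step 3: join B via nl
    card(P join B) = 2500*80/(8) = 25000
    cost = 2570 + 2500*80 = 202570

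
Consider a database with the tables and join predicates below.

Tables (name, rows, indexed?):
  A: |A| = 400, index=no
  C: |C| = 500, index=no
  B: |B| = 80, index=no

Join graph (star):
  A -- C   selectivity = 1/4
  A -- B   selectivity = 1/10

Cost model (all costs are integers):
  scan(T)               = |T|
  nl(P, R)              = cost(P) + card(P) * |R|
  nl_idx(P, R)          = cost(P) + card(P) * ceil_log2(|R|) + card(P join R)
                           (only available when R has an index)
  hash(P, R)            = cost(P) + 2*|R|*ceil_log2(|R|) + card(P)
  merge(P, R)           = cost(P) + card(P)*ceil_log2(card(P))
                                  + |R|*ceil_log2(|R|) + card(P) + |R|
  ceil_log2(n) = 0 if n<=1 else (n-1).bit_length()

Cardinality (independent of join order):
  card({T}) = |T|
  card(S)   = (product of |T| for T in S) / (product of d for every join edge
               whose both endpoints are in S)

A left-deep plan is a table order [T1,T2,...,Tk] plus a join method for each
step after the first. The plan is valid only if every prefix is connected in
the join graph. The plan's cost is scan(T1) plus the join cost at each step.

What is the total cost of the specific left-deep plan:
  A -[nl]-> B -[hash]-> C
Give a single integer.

step 1: scan A: cost=400, card=400
step 2: join B via nl
    card(P join B) = 400*80/(10) = 3200
    cost = 400 + 400*80 = 32400
step 3: join C via hash
    card(P join C) = 3200*500/(4) = 400000
    cost = 32400 + 2*500*9 + 3200 = 44600

44600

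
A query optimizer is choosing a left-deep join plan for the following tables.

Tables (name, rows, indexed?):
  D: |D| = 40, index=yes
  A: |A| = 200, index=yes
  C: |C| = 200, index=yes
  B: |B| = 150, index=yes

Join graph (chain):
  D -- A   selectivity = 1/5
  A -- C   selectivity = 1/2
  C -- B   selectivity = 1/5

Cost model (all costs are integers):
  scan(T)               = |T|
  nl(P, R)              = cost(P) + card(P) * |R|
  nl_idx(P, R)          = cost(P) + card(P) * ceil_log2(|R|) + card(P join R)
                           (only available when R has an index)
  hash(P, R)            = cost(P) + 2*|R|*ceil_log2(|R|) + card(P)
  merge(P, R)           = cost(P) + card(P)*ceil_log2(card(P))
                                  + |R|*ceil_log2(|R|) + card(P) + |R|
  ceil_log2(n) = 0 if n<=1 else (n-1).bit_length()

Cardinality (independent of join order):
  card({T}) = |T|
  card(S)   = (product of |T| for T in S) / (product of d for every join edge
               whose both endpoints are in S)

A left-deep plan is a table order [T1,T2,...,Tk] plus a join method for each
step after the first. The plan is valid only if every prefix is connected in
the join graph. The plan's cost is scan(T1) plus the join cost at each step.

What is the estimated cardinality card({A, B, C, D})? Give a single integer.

Tables in S: A(200), B(150), C(200), D(40)
Edges inside S: D-A(d=5), A-C(d=2), C-B(d=5)
numerator = 200 * 150 * 200 * 40 = 240000000
denominator = 5 * 2 * 5 = 50
card(S) = 240000000 / 50 = 4800000

4800000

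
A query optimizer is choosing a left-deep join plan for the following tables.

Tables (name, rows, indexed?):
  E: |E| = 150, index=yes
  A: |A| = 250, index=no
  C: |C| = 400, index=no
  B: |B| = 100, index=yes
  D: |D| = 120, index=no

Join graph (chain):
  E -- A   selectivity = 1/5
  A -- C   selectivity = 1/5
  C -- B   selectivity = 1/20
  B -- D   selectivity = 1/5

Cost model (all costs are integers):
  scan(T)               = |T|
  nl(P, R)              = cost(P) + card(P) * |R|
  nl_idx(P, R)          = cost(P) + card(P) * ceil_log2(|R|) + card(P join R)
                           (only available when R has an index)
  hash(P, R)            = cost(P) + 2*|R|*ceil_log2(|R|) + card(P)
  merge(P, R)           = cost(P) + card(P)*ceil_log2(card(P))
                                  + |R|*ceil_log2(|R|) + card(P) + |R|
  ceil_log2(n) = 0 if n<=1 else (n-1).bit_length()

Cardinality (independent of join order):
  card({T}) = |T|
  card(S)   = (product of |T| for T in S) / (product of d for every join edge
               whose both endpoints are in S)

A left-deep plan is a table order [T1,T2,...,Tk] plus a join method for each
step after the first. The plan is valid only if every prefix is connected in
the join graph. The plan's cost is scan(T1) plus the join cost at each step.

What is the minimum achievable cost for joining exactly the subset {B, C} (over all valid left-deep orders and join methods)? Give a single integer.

Selinger DP over subsets of {B,C}:
  {C}: scan cost=400, card=400
  {B}: scan cost=100, card=100
  {BC}: card=2000; try (B,hash)→2200, (C,merge)→4900, (B,merge)→5200, (B,nl_idx)→5200, (C,hash)→7400, (C,nl)→40100 …(+1); best=2200 via (B,hash)

2200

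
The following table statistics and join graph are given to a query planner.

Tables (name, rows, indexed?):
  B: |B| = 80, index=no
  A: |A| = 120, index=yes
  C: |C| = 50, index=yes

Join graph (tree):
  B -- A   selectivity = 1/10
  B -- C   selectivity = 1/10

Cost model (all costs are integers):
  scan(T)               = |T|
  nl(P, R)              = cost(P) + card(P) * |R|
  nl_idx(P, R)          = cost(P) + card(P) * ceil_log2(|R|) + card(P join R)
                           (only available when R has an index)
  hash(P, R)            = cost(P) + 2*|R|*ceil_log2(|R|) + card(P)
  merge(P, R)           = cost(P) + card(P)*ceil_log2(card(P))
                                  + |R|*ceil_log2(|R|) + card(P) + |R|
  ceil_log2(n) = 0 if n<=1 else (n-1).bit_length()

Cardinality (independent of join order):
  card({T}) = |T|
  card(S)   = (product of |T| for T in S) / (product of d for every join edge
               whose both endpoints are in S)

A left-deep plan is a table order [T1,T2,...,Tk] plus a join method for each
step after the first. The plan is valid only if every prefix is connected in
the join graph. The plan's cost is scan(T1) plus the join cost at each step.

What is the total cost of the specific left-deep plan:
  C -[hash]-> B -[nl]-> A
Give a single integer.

step 1: scan C: cost=50, card=50
step 2: join B via hash
    card(P join B) = 50*80/(10) = 400
    cost = 50 + 2*80*7 + 50 = 1220
step 3: join A via nl
    card(P join A) = 400*120/(10) = 4800
    cost = 1220 + 400*120 = 49220

49220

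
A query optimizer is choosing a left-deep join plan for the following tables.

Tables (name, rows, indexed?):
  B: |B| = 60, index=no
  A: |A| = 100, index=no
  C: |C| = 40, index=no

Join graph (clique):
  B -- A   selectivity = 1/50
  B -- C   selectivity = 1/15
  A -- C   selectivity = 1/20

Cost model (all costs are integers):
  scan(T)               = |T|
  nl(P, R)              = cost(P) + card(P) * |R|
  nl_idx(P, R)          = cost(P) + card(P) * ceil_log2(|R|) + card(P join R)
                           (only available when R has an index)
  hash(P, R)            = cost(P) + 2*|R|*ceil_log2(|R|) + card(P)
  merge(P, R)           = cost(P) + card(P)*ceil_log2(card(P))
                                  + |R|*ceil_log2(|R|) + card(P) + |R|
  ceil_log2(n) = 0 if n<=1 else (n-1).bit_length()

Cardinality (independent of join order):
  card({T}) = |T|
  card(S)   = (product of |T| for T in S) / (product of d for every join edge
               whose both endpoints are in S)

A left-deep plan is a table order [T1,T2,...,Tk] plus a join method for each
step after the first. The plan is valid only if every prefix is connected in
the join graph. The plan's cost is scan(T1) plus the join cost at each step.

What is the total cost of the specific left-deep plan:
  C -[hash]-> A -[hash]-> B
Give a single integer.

2400

step 1: scan C: cost=40, card=40
step 2: join A via hash
    card(P join A) = 40*100/(20) = 200
    cost = 40 + 2*100*7 + 40 = 1480
step 3: join B via hash
    card(P join B) = 200*60/(50*15) = 16
    cost = 1480 + 2*60*6 + 200 = 2400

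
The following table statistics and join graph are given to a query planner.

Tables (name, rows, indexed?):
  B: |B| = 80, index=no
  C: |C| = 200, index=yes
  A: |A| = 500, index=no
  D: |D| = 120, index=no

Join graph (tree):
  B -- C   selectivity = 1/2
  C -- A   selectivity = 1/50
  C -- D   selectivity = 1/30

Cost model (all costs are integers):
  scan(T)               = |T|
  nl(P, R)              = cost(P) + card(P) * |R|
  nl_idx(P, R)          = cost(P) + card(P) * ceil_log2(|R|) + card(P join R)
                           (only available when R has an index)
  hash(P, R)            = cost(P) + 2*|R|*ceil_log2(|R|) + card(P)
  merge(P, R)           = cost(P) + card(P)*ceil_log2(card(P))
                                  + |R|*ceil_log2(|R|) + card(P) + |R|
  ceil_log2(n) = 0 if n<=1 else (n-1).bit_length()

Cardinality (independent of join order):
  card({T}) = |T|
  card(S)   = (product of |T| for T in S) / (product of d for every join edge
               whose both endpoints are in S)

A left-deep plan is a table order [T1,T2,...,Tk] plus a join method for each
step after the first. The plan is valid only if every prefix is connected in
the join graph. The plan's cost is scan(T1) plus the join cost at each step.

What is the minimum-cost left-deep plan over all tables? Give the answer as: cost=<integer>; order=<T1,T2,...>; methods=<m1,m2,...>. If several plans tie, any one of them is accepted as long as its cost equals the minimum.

Selinger DP (subsets sized 1..n):
  {B}: scan cost=80, card=80
  {C}: scan cost=200, card=200
  {A}: scan cost=500, card=500
  {D}: scan cost=120, card=120
  {BC}: card=8000; try (B,hash)→1520, (C,merge)→2520, (B,merge)→2640, (C,hash)→3360, (C,nl_idx)→8720, (C,nl)→16080 …(+1); best=1520 via (B,hash)
  {AC}: card=2000; try (C,hash)→4200, (C,nl_idx)→6500, (A,merge)→7000, (C,merge)→7300, (A,hash)→9400, (A,nl)→100200 …(+1); best=4200 via (C,hash)
  {CD}: card=800; try (C,nl_idx)→1880, (D,hash)→2080, (C,merge)→2880, (D,merge)→2960, (C,hash)→3440, (C,nl)→24120 …(+1); best=1880 via (C,nl_idx)
  {ABC}: card=80000; try (B,hash)→7320, (A,hash)→18520, (B,merge)→28840, (A,merge)→118520, (B,nl)→164200, (A,nl)→4001520; best=7320 via (B,hash)
  {BCD}: card=32000; try (B,hash)→3800, (D,hash)→11200, (B,merge)→11320, (B,nl)→65880, (D,merge)→114480, (D,nl)→961520; best=3800 via (B,hash)
  {ACD}: card=8000; try (D,hash)→7880, (A,hash)→11680, (A,merge)→15680, (D,merge)→29160, (D,nl)→244200, (A,nl)→401880; best=7880 via (D,hash)
  {ABCD}: card=320000; try (B,hash)→17000, (A,hash)→44800, (D,hash)→89000, (B,merge)→120520, (A,merge)→520800, (B,nl)→647880 …(+3); best=17000 via (B,hash)

cost=17000; order=A,C,D,B; methods=hash,hash,hash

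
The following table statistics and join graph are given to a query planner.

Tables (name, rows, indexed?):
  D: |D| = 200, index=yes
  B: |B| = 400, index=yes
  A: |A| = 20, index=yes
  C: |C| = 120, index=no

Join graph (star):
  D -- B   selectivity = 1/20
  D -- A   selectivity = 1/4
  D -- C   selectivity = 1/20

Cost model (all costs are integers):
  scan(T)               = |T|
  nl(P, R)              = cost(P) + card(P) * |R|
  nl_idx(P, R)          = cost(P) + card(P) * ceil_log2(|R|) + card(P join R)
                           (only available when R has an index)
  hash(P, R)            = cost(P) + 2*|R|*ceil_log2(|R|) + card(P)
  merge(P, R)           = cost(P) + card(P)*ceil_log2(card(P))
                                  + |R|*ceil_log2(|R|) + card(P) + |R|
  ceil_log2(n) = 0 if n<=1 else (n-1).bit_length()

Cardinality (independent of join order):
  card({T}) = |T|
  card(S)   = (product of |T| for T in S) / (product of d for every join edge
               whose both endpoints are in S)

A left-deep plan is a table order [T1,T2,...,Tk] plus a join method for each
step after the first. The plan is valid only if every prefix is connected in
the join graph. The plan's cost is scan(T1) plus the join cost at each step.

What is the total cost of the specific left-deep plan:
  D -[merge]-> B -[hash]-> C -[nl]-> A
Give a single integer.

step 1: scan D: cost=200, card=200
step 2: join B via merge
    card(P join B) = 200*400/(20) = 4000
    cost = 200 + 200*8 + 400*9 + 200 + 400 = 6000
step 3: join C via hash
    card(P join C) = 4000*120/(20) = 24000
    cost = 6000 + 2*120*7 + 4000 = 11680
step 4: join A via nl
    card(P join A) = 24000*20/(4) = 120000
    cost = 11680 + 24000*20 = 491680

491680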